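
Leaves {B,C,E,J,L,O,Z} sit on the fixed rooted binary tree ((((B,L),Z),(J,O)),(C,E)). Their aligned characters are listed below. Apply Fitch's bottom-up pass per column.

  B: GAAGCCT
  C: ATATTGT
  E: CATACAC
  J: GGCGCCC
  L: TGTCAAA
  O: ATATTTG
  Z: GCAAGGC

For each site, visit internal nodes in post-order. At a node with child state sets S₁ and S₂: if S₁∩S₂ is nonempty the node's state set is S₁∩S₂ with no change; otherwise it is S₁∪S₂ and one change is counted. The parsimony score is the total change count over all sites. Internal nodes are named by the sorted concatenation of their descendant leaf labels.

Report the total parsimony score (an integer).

[col 0] BL: children B:{G}, L:{T} ∪→ {G,T}; cost 1
[col 0] BLZ: children BL:{G,T}, Z:{G} ∩→ {G}; cost 0
[col 0] JO: children J:{G}, O:{A} ∪→ {A,G}; cost 1
[col 0] BJLOZ: children BLZ:{G}, JO:{A,G} ∩→ {G}; cost 0
[col 0] CE: children C:{A}, E:{C} ∪→ {A,C}; cost 1
[col 0] BCEJLOZ: children BJLOZ:{G}, CE:{A,C} ∪→ {A,C,G}; cost 1
[col 1] BL: children B:{A}, L:{G} ∪→ {A,G}; cost 1
[col 1] BLZ: children BL:{A,G}, Z:{C} ∪→ {A,C,G}; cost 1
[col 1] JO: children J:{G}, O:{T} ∪→ {G,T}; cost 1
[col 1] BJLOZ: children BLZ:{A,C,G}, JO:{G,T} ∩→ {G}; cost 0
[col 1] CE: children C:{T}, E:{A} ∪→ {A,T}; cost 1
[col 1] BCEJLOZ: children BJLOZ:{G}, CE:{A,T} ∪→ {A,G,T}; cost 1
[col 2] BL: children B:{A}, L:{T} ∪→ {A,T}; cost 1
[col 2] BLZ: children BL:{A,T}, Z:{A} ∩→ {A}; cost 0
[col 2] JO: children J:{C}, O:{A} ∪→ {A,C}; cost 1
[col 2] BJLOZ: children BLZ:{A}, JO:{A,C} ∩→ {A}; cost 0
[col 2] CE: children C:{A}, E:{T} ∪→ {A,T}; cost 1
[col 2] BCEJLOZ: children BJLOZ:{A}, CE:{A,T} ∩→ {A}; cost 0
[col 3] BL: children B:{G}, L:{C} ∪→ {C,G}; cost 1
[col 3] BLZ: children BL:{C,G}, Z:{A} ∪→ {A,C,G}; cost 1
[col 3] JO: children J:{G}, O:{T} ∪→ {G,T}; cost 1
[col 3] BJLOZ: children BLZ:{A,C,G}, JO:{G,T} ∩→ {G}; cost 0
[col 3] CE: children C:{T}, E:{A} ∪→ {A,T}; cost 1
[col 3] BCEJLOZ: children BJLOZ:{G}, CE:{A,T} ∪→ {A,G,T}; cost 1
[col 4] BL: children B:{C}, L:{A} ∪→ {A,C}; cost 1
[col 4] BLZ: children BL:{A,C}, Z:{G} ∪→ {A,C,G}; cost 1
[col 4] JO: children J:{C}, O:{T} ∪→ {C,T}; cost 1
[col 4] BJLOZ: children BLZ:{A,C,G}, JO:{C,T} ∩→ {C}; cost 0
[col 4] CE: children C:{T}, E:{C} ∪→ {C,T}; cost 1
[col 4] BCEJLOZ: children BJLOZ:{C}, CE:{C,T} ∩→ {C}; cost 0
[col 5] BL: children B:{C}, L:{A} ∪→ {A,C}; cost 1
[col 5] BLZ: children BL:{A,C}, Z:{G} ∪→ {A,C,G}; cost 1
[col 5] JO: children J:{C}, O:{T} ∪→ {C,T}; cost 1
[col 5] BJLOZ: children BLZ:{A,C,G}, JO:{C,T} ∩→ {C}; cost 0
[col 5] CE: children C:{G}, E:{A} ∪→ {A,G}; cost 1
[col 5] BCEJLOZ: children BJLOZ:{C}, CE:{A,G} ∪→ {A,C,G}; cost 1
[col 6] BL: children B:{T}, L:{A} ∪→ {A,T}; cost 1
[col 6] BLZ: children BL:{A,T}, Z:{C} ∪→ {A,C,T}; cost 1
[col 6] JO: children J:{C}, O:{G} ∪→ {C,G}; cost 1
[col 6] BJLOZ: children BLZ:{A,C,T}, JO:{C,G} ∩→ {C}; cost 0
[col 6] CE: children C:{T}, E:{C} ∪→ {C,T}; cost 1
[col 6] BCEJLOZ: children BJLOZ:{C}, CE:{C,T} ∩→ {C}; cost 0
per-site changes: [4, 5, 3, 5, 4, 5, 4]; total = 30

30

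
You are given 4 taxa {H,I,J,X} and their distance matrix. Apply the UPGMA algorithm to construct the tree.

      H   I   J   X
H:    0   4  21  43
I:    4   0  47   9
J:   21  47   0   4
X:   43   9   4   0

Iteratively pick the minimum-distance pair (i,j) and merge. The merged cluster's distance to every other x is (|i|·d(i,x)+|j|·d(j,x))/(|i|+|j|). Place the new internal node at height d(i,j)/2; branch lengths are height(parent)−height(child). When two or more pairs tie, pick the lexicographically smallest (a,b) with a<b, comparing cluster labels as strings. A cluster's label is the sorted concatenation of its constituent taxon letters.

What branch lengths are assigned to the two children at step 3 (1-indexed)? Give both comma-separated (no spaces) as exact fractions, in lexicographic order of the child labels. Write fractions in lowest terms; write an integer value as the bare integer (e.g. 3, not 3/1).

step 1: merge (H,I) at d=4; branch lengths H→2, I→2; new cluster HI
  updated: d(HI,J)=34, d(HI,X)=26
step 2: merge (J,X) at d=4; branch lengths J→2, X→2; new cluster JX
  updated: d(HI,JX)=30
step 3: merge (HI,JX) at d=30; branch lengths HI→13, JX→13; new cluster HIJX
final tree: ((H:2,I:2):13,(J:2,X:2):13)
total length: 34

13,13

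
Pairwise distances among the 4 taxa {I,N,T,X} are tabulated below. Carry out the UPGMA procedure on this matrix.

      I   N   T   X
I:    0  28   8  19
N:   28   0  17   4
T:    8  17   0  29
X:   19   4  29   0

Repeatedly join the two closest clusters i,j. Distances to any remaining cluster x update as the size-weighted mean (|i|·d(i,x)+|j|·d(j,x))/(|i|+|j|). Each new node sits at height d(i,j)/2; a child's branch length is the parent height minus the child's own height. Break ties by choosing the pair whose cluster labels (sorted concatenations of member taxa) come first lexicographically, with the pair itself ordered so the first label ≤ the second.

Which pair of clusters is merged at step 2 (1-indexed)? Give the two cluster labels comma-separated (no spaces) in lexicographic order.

I,T

step 1: merge (N,X) at d=4; branch lengths N→2, X→2; new cluster NX
  updated: d(I,NX)=47/2, d(NX,T)=23
step 2: merge (I,T) at d=8; branch lengths I→4, T→4; new cluster IT
  updated: d(IT,NX)=93/4
step 3: merge (IT,NX) at d=93/4; branch lengths IT→61/8, NX→77/8; new cluster INTX
final tree: ((I:4,T:4):61/8,(N:2,X:2):77/8)
total length: 117/4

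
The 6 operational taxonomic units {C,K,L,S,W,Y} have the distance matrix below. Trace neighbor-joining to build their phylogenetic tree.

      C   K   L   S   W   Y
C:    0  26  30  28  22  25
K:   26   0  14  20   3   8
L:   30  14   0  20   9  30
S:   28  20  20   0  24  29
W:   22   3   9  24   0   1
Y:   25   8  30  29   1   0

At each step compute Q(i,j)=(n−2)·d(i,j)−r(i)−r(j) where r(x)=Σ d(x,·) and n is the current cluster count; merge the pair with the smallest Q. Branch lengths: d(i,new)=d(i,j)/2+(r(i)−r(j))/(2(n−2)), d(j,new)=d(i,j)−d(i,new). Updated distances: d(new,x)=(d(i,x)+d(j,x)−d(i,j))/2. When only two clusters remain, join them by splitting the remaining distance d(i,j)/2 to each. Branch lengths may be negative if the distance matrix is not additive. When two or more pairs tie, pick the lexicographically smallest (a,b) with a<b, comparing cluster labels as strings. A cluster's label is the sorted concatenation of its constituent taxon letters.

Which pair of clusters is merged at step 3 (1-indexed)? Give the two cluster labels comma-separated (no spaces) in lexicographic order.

1. join W+Y (d=1, Q=-148) ⇒ WY; edges |W|=-15/4, |Y|=19/4
  updated: d(C,WY)=23, d(K,WY)=5, d(L,WY)=19, d(S,WY)=26
2. join K+WY (d=5, Q=-123) ⇒ KWY; edges |K|=7/6, |WY|=23/6
  updated: d(C,KWY)=22, d(KWY,L)=14, d(KWY,S)=41/2
3. join C+KWY (d=22, Q=-185/2) ⇒ CKWY; edges |C|=135/8, |KWY|=41/8
  updated: d(CKWY,L)=11, d(CKWY,S)=53/4
4. join CKWY+L (d=11, Q=-177/4) ⇒ CKLWY; edges |CKWY|=17/8, |L|=71/8
  updated: d(CKLWY,S)=89/8
5. join CKLWY+S (d=89/8) ⇒ CKLSWY; edges |CKLWY|=89/16, |S|=89/16
final tree: (((C:135/8,(K:7/6,(W:-15/4,Y:19/4):23/6):41/8):17/8,L:71/8):89/16,S:89/16)
total length: 401/8

C,KWY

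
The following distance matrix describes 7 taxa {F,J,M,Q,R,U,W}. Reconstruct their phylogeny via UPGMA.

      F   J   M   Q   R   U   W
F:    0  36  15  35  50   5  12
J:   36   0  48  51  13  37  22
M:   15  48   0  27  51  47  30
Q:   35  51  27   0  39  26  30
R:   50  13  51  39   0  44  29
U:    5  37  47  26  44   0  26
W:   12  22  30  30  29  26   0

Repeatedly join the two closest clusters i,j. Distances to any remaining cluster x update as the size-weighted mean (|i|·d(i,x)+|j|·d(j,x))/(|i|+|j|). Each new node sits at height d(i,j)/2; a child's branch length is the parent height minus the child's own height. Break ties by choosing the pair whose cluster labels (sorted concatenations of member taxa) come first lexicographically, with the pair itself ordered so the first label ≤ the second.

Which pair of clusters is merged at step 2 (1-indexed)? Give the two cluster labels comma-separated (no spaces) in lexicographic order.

J,R

1. join F+U (d=5) ⇒ FU; edges |F|=5/2, |U|=5/2
  updated: d(FU,J)=73/2, d(FU,M)=31, d(FU,Q)=61/2, d(FU,R)=47, d(FU,W)=19
2. join J+R (d=13) ⇒ JR; edges |J|=13/2, |R|=13/2
  updated: d(FU,JR)=167/4, d(JR,M)=99/2, d(JR,Q)=45, d(JR,W)=51/2
3. join FU+W (d=19) ⇒ FUW; edges |FU|=7, |W|=19/2
  updated: d(FUW,JR)=109/3, d(FUW,M)=92/3, d(FUW,Q)=91/3
4. join M+Q (d=27) ⇒ MQ; edges |M|=27/2, |Q|=27/2
  updated: d(FUW,MQ)=61/2, d(JR,MQ)=189/4
5. join FUW+MQ (d=61/2) ⇒ FMQUW; edges |FUW|=23/4, |MQ|=7/4
  updated: d(FMQUW,JR)=407/10
6. join FMQUW+JR (d=407/10) ⇒ FJMQRUW; edges |FMQUW|=51/10, |JR|=277/20
final tree: ((((F:5/2,U:5/2):7,W:19/2):23/4,(M:27/2,Q:27/2):7/4):51/10,(J:13/2,R:13/2):277/20)
total length: 1759/20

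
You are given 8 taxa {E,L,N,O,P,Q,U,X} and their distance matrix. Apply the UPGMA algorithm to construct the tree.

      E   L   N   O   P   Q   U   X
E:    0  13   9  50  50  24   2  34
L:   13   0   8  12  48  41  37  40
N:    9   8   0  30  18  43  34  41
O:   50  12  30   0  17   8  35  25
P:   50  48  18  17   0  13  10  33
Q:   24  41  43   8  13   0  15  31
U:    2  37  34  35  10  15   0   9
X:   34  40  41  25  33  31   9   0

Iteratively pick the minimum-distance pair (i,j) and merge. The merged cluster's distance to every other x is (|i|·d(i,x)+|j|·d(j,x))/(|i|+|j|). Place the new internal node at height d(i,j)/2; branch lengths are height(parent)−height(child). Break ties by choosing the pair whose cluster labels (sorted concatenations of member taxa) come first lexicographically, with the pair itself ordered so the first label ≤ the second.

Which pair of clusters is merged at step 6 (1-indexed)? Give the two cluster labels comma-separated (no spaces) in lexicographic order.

EUX,LN

1. join E+U (d=2) ⇒ EU; edges |E|=1, |U|=1
  updated: d(EU,L)=25, d(EU,N)=43/2, d(EU,O)=85/2, d(EU,P)=30, d(EU,Q)=39/2, d(EU,X)=43/2
2. join L+N (d=8) ⇒ LN; edges |L|=4, |N|=4
  updated: d(EU,LN)=93/4, d(LN,O)=21, d(LN,P)=33, d(LN,Q)=42, d(LN,X)=81/2
3. join O+Q (d=8) ⇒ OQ; edges |O|=4, |Q|=4
  updated: d(EU,OQ)=31, d(LN,OQ)=63/2, d(OQ,P)=15, d(OQ,X)=28
4. join OQ+P (d=15) ⇒ OPQ; edges |OQ|=7/2, |P|=15/2
  updated: d(EU,OPQ)=92/3, d(LN,OPQ)=32, d(OPQ,X)=89/3
5. join EU+X (d=43/2) ⇒ EUX; edges |EU|=39/4, |X|=43/4
  updated: d(EUX,LN)=29, d(EUX,OPQ)=91/3
6. join EUX+LN (d=29) ⇒ ELNUX; edges |EUX|=15/4, |LN|=21/2
  updated: d(ELNUX,OPQ)=31
7. join ELNUX+OPQ (d=31) ⇒ ELNOPQUX; edges |ELNUX|=1, |OPQ|=8
final tree: ((((E:1,U:1):39/4,X:43/4):15/4,(L:4,N:4):21/2):1,((O:4,Q:4):7/2,P:15/2):8)
total length: 291/4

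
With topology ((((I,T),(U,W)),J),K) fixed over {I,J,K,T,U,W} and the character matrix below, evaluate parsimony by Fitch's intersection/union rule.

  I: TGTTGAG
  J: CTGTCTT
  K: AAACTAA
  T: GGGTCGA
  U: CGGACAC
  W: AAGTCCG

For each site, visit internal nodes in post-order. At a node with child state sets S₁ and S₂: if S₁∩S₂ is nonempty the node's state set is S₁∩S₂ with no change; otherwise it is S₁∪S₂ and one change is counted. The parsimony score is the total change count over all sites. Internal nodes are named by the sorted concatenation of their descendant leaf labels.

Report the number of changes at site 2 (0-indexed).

2

[col 0] IT: children I:{T}, T:{G} ∪→ {G,T}; cost 1
[col 0] UW: children U:{C}, W:{A} ∪→ {A,C}; cost 1
[col 0] ITUW: children IT:{G,T}, UW:{A,C} ∪→ {A,C,G,T}; cost 1
[col 0] IJTUW: children ITUW:{A,C,G,T}, J:{C} ∩→ {C}; cost 0
[col 0] IJKTUW: children IJTUW:{C}, K:{A} ∪→ {A,C}; cost 1
[col 1] IT: children I:{G}, T:{G} ∩→ {G}; cost 0
[col 1] UW: children U:{G}, W:{A} ∪→ {A,G}; cost 1
[col 1] ITUW: children IT:{G}, UW:{A,G} ∩→ {G}; cost 0
[col 1] IJTUW: children ITUW:{G}, J:{T} ∪→ {G,T}; cost 1
[col 1] IJKTUW: children IJTUW:{G,T}, K:{A} ∪→ {A,G,T}; cost 1
[col 2] IT: children I:{T}, T:{G} ∪→ {G,T}; cost 1
[col 2] UW: children U:{G}, W:{G} ∩→ {G}; cost 0
[col 2] ITUW: children IT:{G,T}, UW:{G} ∩→ {G}; cost 0
[col 2] IJTUW: children ITUW:{G}, J:{G} ∩→ {G}; cost 0
[col 2] IJKTUW: children IJTUW:{G}, K:{A} ∪→ {A,G}; cost 1
[col 3] IT: children I:{T}, T:{T} ∩→ {T}; cost 0
[col 3] UW: children U:{A}, W:{T} ∪→ {A,T}; cost 1
[col 3] ITUW: children IT:{T}, UW:{A,T} ∩→ {T}; cost 0
[col 3] IJTUW: children ITUW:{T}, J:{T} ∩→ {T}; cost 0
[col 3] IJKTUW: children IJTUW:{T}, K:{C} ∪→ {C,T}; cost 1
[col 4] IT: children I:{G}, T:{C} ∪→ {C,G}; cost 1
[col 4] UW: children U:{C}, W:{C} ∩→ {C}; cost 0
[col 4] ITUW: children IT:{C,G}, UW:{C} ∩→ {C}; cost 0
[col 4] IJTUW: children ITUW:{C}, J:{C} ∩→ {C}; cost 0
[col 4] IJKTUW: children IJTUW:{C}, K:{T} ∪→ {C,T}; cost 1
[col 5] IT: children I:{A}, T:{G} ∪→ {A,G}; cost 1
[col 5] UW: children U:{A}, W:{C} ∪→ {A,C}; cost 1
[col 5] ITUW: children IT:{A,G}, UW:{A,C} ∩→ {A}; cost 0
[col 5] IJTUW: children ITUW:{A}, J:{T} ∪→ {A,T}; cost 1
[col 5] IJKTUW: children IJTUW:{A,T}, K:{A} ∩→ {A}; cost 0
[col 6] IT: children I:{G}, T:{A} ∪→ {A,G}; cost 1
[col 6] UW: children U:{C}, W:{G} ∪→ {C,G}; cost 1
[col 6] ITUW: children IT:{A,G}, UW:{C,G} ∩→ {G}; cost 0
[col 6] IJTUW: children ITUW:{G}, J:{T} ∪→ {G,T}; cost 1
[col 6] IJKTUW: children IJTUW:{G,T}, K:{A} ∪→ {A,G,T}; cost 1
per-site changes: [4, 3, 2, 2, 2, 3, 4]; total = 20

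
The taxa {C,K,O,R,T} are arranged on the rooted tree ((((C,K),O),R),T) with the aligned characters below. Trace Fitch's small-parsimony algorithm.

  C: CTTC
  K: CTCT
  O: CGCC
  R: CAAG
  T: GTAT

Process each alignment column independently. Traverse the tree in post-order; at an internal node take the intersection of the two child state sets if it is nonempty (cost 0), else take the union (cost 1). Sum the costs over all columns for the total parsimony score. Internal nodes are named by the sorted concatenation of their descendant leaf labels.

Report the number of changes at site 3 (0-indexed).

3

[col 0] CK: children C:{C}, K:{C} ∩→ {C}; cost 0
[col 0] CKO: children CK:{C}, O:{C} ∩→ {C}; cost 0
[col 0] CKOR: children CKO:{C}, R:{C} ∩→ {C}; cost 0
[col 0] CKORT: children CKOR:{C}, T:{G} ∪→ {C,G}; cost 1
[col 1] CK: children C:{T}, K:{T} ∩→ {T}; cost 0
[col 1] CKO: children CK:{T}, O:{G} ∪→ {G,T}; cost 1
[col 1] CKOR: children CKO:{G,T}, R:{A} ∪→ {A,G,T}; cost 1
[col 1] CKORT: children CKOR:{A,G,T}, T:{T} ∩→ {T}; cost 0
[col 2] CK: children C:{T}, K:{C} ∪→ {C,T}; cost 1
[col 2] CKO: children CK:{C,T}, O:{C} ∩→ {C}; cost 0
[col 2] CKOR: children CKO:{C}, R:{A} ∪→ {A,C}; cost 1
[col 2] CKORT: children CKOR:{A,C}, T:{A} ∩→ {A}; cost 0
[col 3] CK: children C:{C}, K:{T} ∪→ {C,T}; cost 1
[col 3] CKO: children CK:{C,T}, O:{C} ∩→ {C}; cost 0
[col 3] CKOR: children CKO:{C}, R:{G} ∪→ {C,G}; cost 1
[col 3] CKORT: children CKOR:{C,G}, T:{T} ∪→ {C,G,T}; cost 1
per-site changes: [1, 2, 2, 3]; total = 8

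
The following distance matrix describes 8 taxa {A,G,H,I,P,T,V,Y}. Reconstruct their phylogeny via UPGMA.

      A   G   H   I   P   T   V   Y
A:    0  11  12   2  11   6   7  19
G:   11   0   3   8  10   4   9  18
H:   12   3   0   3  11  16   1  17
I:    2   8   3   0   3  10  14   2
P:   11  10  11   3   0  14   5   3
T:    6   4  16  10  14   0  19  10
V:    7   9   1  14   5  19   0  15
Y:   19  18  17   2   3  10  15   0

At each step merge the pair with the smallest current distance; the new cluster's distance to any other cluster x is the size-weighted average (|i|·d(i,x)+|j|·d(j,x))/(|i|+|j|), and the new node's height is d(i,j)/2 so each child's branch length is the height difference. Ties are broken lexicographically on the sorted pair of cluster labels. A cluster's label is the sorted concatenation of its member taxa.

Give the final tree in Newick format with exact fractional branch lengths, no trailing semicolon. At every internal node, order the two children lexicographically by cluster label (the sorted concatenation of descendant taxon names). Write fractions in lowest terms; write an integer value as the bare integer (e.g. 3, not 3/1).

((((A:1,I:1):27/8,(G:2,T:2):19/8):13/16,(H:1/2,V:1/2):75/16):7/16,(P:3/2,Y:3/2):33/8)

1. join H+V (d=1) ⇒ HV; edges |H|=1/2, |V|=1/2
  updated: d(A,HV)=19/2, d(G,HV)=6, d(HV,I)=17/2, d(HV,P)=8, d(HV,T)=35/2, d(HV,Y)=16
2. join A+I (d=2) ⇒ AI; edges |A|=1, |I|=1
  updated: d(AI,G)=19/2, d(AI,HV)=9, d(AI,P)=7, d(AI,T)=8, d(AI,Y)=21/2
3. join P+Y (d=3) ⇒ PY; edges |P|=3/2, |Y|=3/2
  updated: d(AI,PY)=35/4, d(G,PY)=14, d(HV,PY)=12, d(PY,T)=12
4. join G+T (d=4) ⇒ GT; edges |G|=2, |T|=2
  updated: d(AI,GT)=35/4, d(GT,HV)=47/4, d(GT,PY)=13
5. join AI+GT (d=35/4) ⇒ AGIT; edges |AI|=27/8, |GT|=19/8
  updated: d(AGIT,HV)=83/8, d(AGIT,PY)=87/8
6. join AGIT+HV (d=83/8) ⇒ AGHITV; edges |AGIT|=13/16, |HV|=75/16
  updated: d(AGHITV,PY)=45/4
7. join AGHITV+PY (d=45/4) ⇒ AGHIPTVY; edges |AGHITV|=7/16, |PY|=33/8
final tree: ((((A:1,I:1):27/8,(G:2,T:2):19/8):13/16,(H:1/2,V:1/2):75/16):7/16,(P:3/2,Y:3/2):33/8)
total length: 413/16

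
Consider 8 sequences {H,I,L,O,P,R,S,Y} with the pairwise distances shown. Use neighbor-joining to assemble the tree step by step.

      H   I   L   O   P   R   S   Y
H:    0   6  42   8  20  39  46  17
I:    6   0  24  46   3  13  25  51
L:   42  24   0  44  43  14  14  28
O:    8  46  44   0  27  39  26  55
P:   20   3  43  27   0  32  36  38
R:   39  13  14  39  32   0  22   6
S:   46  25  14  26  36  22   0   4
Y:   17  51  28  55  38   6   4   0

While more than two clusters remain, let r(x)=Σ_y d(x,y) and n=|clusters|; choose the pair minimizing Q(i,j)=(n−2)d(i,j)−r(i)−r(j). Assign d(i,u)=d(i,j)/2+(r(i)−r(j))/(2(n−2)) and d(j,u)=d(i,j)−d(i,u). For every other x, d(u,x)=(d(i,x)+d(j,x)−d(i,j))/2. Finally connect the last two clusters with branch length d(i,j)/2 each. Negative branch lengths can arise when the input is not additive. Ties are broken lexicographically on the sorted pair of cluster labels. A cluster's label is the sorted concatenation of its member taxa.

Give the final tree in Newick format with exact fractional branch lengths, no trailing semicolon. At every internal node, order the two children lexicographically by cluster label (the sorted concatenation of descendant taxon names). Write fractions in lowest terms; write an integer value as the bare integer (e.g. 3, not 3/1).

step 1: merge (H,O) at d=8, Q=-375; branch lengths H→-19/12, O→115/12; new cluster HO
  updated: d(HO,I)=22, d(HO,L)=39, d(HO,P)=39/2, d(HO,R)=35, d(HO,S)=32, d(HO,Y)=32
step 2: merge (I,P) at d=3, Q=-589/2; branch lengths I→-37/20, P→97/20; new cluster IP
  updated: d(HO,IP)=77/4, d(IP,L)=32, d(IP,R)=21, d(IP,S)=29, d(IP,Y)=43
step 3: merge (HO,IP) at d=77/4, Q=-449/2; branch lengths HO→45/4, IP→8; new cluster HIOP
  updated: d(HIOP,L)=207/8, d(HIOP,R)=147/8, d(HIOP,S)=167/8, d(HIOP,Y)=223/8
step 4: merge (S,Y) at d=4, Q=-459/4; branch lengths S→7/6, Y→17/6; new cluster SY
  updated: d(HIOP,SY)=179/8, d(L,SY)=19, d(R,SY)=12
step 5: merge (HIOP,SY) at d=179/8, Q=-301/4; branch lengths HIOP→29/2, SY→63/8; new cluster HIOPSY
  updated: d(HIOPSY,L)=45/4, d(HIOPSY,R)=4
step 6: merge (HIOPSY,L) at d=45/4, Q=-117/4; branch lengths HIOPSY→5/8, L→85/8; new cluster HILOPSY
  updated: d(HILOPSY,R)=27/8
step 7: merge (HILOPSY,R) at d=27/8; branch lengths HILOPSY→27/16, R→27/16; new cluster HILOPRSY
final tree: (((((H:-19/12,O:115/12):45/4,(I:-37/20,P:97/20):8):29/2,(S:7/6,Y:17/6):63/8):5/8,L:85/8):27/16,R:27/16)
total length: 285/4

(((((H:-19/12,O:115/12):45/4,(I:-37/20,P:97/20):8):29/2,(S:7/6,Y:17/6):63/8):5/8,L:85/8):27/16,R:27/16)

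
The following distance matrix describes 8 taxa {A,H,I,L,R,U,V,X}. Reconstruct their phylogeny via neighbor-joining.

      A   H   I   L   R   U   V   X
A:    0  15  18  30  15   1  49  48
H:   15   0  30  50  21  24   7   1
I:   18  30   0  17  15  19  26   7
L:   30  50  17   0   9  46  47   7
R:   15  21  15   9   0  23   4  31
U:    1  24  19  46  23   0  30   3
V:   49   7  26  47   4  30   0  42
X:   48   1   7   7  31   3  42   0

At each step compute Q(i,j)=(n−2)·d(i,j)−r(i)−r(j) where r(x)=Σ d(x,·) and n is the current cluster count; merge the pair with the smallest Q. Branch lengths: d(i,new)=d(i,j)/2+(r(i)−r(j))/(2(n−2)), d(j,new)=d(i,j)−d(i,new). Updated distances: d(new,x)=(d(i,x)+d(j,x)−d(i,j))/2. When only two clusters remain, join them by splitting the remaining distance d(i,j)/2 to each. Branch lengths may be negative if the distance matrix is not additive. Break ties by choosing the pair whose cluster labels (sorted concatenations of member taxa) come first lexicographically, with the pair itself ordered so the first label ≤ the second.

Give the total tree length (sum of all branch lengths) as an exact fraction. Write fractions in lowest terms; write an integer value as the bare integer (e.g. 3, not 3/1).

907/16

1. join A+U (d=1, Q=-316) ⇒ AU; edges |A|=3, |U|=-2
  updated: d(AU,H)=19, d(AU,I)=18, d(AU,L)=75/2, d(AU,R)=37/2, d(AU,V)=39, d(AU,X)=25
2. join H+V (d=7, Q=-258) ⇒ HV; edges |H|=-1/5, |V|=36/5
  updated: d(AU,HV)=51/2, d(HV,I)=49/2, d(HV,L)=45, d(HV,R)=9, d(HV,X)=18
3. join L+X (d=7, Q=-351/2) ⇒ LX; edges |L|=111/16, |X|=1/16
  updated: d(AU,LX)=111/4, d(HV,LX)=28, d(I,LX)=17/2, d(LX,R)=33/2
4. join I+LX (d=17/2, Q=-485/4) ⇒ ILX; edges |I|=43/24, |LX|=161/24
  updated: d(AU,ILX)=149/8, d(HV,ILX)=22, d(ILX,R)=23/2
5. join AU+ILX (d=149/8, Q=-155/2) ⇒ AILUX; edges |AU|=191/16, |ILX|=107/16
  updated: d(AILUX,HV)=231/16, d(AILUX,R)=91/16
6. join AILUX+HV (d=231/16, Q=-233/8) ⇒ AHILUVX; edges |AILUX|=89/16, |HV|=71/8
  updated: d(AHILUVX,R)=1/8
7. join AHILUVX+R (d=1/8) ⇒ AHILRUVX; edges |AHILUVX|=1/16, |R|=1/16
final tree: ((((A:3,U:-2):191/16,(I:43/24,(L:111/16,X:1/16):161/24):107/16):89/16,(H:-1/5,V:36/5):71/8):1/16,R:1/16)
total length: 907/16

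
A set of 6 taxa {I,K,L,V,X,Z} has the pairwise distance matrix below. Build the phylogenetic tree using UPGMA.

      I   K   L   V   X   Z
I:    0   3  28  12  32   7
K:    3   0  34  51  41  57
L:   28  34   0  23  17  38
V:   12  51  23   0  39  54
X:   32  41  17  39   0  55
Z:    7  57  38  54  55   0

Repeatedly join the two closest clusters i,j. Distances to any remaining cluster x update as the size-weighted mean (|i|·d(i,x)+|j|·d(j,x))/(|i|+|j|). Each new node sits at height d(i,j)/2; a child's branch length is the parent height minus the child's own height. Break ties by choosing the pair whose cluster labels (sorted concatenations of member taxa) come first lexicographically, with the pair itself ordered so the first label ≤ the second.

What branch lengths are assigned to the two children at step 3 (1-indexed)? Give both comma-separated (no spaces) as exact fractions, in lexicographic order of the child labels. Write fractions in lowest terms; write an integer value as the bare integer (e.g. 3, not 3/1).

1. join I+K (d=3) ⇒ IK; edges |I|=3/2, |K|=3/2
  updated: d(IK,L)=31, d(IK,V)=63/2, d(IK,X)=73/2, d(IK,Z)=32
2. join L+X (d=17) ⇒ LX; edges |L|=17/2, |X|=17/2
  updated: d(IK,LX)=135/4, d(LX,V)=31, d(LX,Z)=93/2
3. join LX+V (d=31) ⇒ LVX; edges |LX|=7, |V|=31/2
  updated: d(IK,LVX)=33, d(LVX,Z)=49
4. join IK+Z (d=32) ⇒ IKZ; edges |IK|=29/2, |Z|=16
  updated: d(IKZ,LVX)=115/3
5. join IKZ+LVX (d=115/3) ⇒ IKLVXZ; edges |IKZ|=19/6, |LVX|=11/3
final tree: (((I:3/2,K:3/2):29/2,Z:16):19/6,((L:17/2,X:17/2):7,V:31/2):11/3)
total length: 479/6

7,31/2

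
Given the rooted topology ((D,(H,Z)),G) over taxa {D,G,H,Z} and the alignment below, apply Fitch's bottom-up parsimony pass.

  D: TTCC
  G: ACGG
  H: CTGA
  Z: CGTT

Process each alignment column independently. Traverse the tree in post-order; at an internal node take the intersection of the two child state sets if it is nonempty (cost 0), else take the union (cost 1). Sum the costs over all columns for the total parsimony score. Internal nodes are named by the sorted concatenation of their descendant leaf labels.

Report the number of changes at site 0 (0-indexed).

2

site 0, node HZ: H={C} ∩ Z={C} → {C} (+0)
site 0, node DHZ: D={T} ∪ HZ={C} → {C,T} (+1)
site 0, node DGHZ: DHZ={C,T} ∪ G={A} → {A,C,T} (+1)
site 1, node HZ: H={T} ∪ Z={G} → {G,T} (+1)
site 1, node DHZ: D={T} ∩ HZ={G,T} → {T} (+0)
site 1, node DGHZ: DHZ={T} ∪ G={C} → {C,T} (+1)
site 2, node HZ: H={G} ∪ Z={T} → {G,T} (+1)
site 2, node DHZ: D={C} ∪ HZ={G,T} → {C,G,T} (+1)
site 2, node DGHZ: DHZ={C,G,T} ∩ G={G} → {G} (+0)
site 3, node HZ: H={A} ∪ Z={T} → {A,T} (+1)
site 3, node DHZ: D={C} ∪ HZ={A,T} → {A,C,T} (+1)
site 3, node DGHZ: DHZ={A,C,T} ∪ G={G} → {A,C,G,T} (+1)
per-site changes: [2, 2, 2, 3]; total = 9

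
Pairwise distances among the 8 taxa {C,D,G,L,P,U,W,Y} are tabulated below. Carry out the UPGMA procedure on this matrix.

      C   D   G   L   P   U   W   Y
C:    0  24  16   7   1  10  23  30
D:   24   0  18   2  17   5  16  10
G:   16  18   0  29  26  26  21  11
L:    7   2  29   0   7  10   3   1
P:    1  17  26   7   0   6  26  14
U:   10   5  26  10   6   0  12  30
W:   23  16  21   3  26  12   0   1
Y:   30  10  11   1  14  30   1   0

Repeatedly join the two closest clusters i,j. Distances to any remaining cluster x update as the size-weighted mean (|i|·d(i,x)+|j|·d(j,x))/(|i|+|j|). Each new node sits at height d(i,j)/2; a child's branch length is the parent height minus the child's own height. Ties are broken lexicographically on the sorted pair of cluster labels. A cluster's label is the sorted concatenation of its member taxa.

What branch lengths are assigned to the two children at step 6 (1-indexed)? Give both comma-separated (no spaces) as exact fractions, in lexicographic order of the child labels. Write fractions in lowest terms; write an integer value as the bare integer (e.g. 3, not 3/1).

77/10,23/15

iteration 1: select C,P (d=1); attach at lengths (1/2, 1/2); label the merged cluster CP
  updated: d(CP,D)=41/2, d(CP,G)=21, d(CP,L)=7, d(CP,U)=8, d(CP,W)=49/2, d(CP,Y)=22
iteration 2: select L,Y (d=1); attach at lengths (1/2, 1/2); label the merged cluster LY
  updated: d(CP,LY)=29/2, d(D,LY)=6, d(G,LY)=20, d(LY,U)=20, d(LY,W)=2
iteration 3: select LY,W (d=2); attach at lengths (1/2, 1); label the merged cluster LWY
  updated: d(CP,LWY)=107/6, d(D,LWY)=28/3, d(G,LWY)=61/3, d(LWY,U)=52/3
iteration 4: select D,U (d=5); attach at lengths (5/2, 5/2); label the merged cluster DU
  updated: d(CP,DU)=57/4, d(DU,G)=22, d(DU,LWY)=40/3
iteration 5: select DU,LWY (d=40/3); attach at lengths (25/6, 17/3); label the merged cluster DLUWY
  updated: d(CP,DLUWY)=82/5, d(DLUWY,G)=21
iteration 6: select CP,DLUWY (d=82/5); attach at lengths (77/10, 23/15); label the merged cluster CDLPUWY
  updated: d(CDLPUWY,G)=21
iteration 7: select CDLPUWY,G (d=21); attach at lengths (23/10, 21/2); label the merged cluster CDGLPUWY
final tree: (((C:1/2,P:1/2):77/10,((D:5/2,U:5/2):25/6,((L:1/2,Y:1/2):1/2,W:1):17/3):23/15):23/10,G:21/2)
total length: 1211/30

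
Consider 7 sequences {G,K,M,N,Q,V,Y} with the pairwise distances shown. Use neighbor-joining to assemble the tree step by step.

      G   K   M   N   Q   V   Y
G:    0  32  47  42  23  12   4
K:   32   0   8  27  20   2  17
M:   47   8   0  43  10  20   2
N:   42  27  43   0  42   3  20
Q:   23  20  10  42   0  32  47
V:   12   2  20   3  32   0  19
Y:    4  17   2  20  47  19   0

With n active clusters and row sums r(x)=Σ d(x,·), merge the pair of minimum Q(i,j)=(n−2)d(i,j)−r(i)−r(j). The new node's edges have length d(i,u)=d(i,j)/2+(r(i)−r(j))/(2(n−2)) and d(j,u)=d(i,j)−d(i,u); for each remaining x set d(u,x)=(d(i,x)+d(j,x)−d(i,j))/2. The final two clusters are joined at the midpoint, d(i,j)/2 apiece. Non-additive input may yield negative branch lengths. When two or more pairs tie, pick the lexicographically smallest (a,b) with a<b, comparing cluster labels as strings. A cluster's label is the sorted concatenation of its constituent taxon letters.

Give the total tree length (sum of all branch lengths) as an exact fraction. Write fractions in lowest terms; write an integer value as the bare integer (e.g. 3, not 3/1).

step 1: merge (M,Q) at d=10, Q=-254; branch lengths M→3/5, Q→47/5; new cluster MQ
  updated: d(G,MQ)=30, d(K,MQ)=9, d(MQ,N)=75/2, d(MQ,V)=21, d(MQ,Y)=39/2
step 2: merge (G,Y) at d=4, Q=-367/2; branch lengths G→113/16, Y→-49/16; new cluster GY
  updated: d(GY,K)=45/2, d(GY,MQ)=91/4, d(GY,N)=29, d(GY,V)=27/2
step 3: merge (N,V) at d=3, Q=-127; branch lengths N→11, V→-8; new cluster NV
  updated: d(GY,NV)=79/4, d(K,NV)=13, d(MQ,NV)=111/4
step 4: merge (GY,NV) at d=79/4, Q=-86; branch lengths GY→11, NV→35/4; new cluster GNVY
  updated: d(GNVY,K)=63/8, d(GNVY,MQ)=123/8
step 5: merge (GNVY,K) at d=63/8, Q=-129/4; branch lengths GNVY→57/8, K→3/4; new cluster GKNVY
  updated: d(GKNVY,MQ)=33/4
step 6: merge (GKNVY,MQ) at d=33/4; branch lengths GKNVY→33/8, MQ→33/8; new cluster GKMNQVY
final tree: ((((G:113/16,Y:-49/16):11,(N:11,V:-8):35/4):57/8,K:3/4):33/8,(M:3/5,Q:47/5):33/8)
total length: 423/8

423/8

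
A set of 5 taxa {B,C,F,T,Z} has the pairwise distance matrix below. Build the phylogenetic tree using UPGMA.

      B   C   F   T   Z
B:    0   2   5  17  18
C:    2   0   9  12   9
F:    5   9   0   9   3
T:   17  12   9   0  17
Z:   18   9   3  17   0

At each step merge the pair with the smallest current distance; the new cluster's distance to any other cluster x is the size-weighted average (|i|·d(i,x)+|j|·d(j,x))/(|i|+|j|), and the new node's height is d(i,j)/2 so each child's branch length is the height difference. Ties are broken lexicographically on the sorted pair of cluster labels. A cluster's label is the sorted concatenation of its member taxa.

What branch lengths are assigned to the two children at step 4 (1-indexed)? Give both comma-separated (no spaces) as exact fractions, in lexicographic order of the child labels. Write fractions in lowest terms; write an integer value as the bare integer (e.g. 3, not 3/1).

7/4,55/8

iteration 1: select B,C (d=2); attach at lengths (1, 1); label the merged cluster BC
  updated: d(BC,F)=7, d(BC,T)=29/2, d(BC,Z)=27/2
iteration 2: select F,Z (d=3); attach at lengths (3/2, 3/2); label the merged cluster FZ
  updated: d(BC,FZ)=41/4, d(FZ,T)=13
iteration 3: select BC,FZ (d=41/4); attach at lengths (33/8, 29/8); label the merged cluster BCFZ
  updated: d(BCFZ,T)=55/4
iteration 4: select BCFZ,T (d=55/4); attach at lengths (7/4, 55/8); label the merged cluster BCFTZ
final tree: (((B:1,C:1):33/8,(F:3/2,Z:3/2):29/8):7/4,T:55/8)
total length: 171/8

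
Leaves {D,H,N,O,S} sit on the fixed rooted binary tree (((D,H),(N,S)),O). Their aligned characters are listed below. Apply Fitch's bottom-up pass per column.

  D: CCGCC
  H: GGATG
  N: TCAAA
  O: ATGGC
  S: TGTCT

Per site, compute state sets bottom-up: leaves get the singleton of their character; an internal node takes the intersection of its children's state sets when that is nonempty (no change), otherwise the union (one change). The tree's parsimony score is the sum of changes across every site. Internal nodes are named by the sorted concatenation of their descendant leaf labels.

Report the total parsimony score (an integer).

[col 0] DH: children D:{C}, H:{G} ∪→ {C,G}; cost 1
[col 0] NS: children N:{T}, S:{T} ∩→ {T}; cost 0
[col 0] DHNS: children DH:{C,G}, NS:{T} ∪→ {C,G,T}; cost 1
[col 0] DHNOS: children DHNS:{C,G,T}, O:{A} ∪→ {A,C,G,T}; cost 1
[col 1] DH: children D:{C}, H:{G} ∪→ {C,G}; cost 1
[col 1] NS: children N:{C}, S:{G} ∪→ {C,G}; cost 1
[col 1] DHNS: children DH:{C,G}, NS:{C,G} ∩→ {C,G}; cost 0
[col 1] DHNOS: children DHNS:{C,G}, O:{T} ∪→ {C,G,T}; cost 1
[col 2] DH: children D:{G}, H:{A} ∪→ {A,G}; cost 1
[col 2] NS: children N:{A}, S:{T} ∪→ {A,T}; cost 1
[col 2] DHNS: children DH:{A,G}, NS:{A,T} ∩→ {A}; cost 0
[col 2] DHNOS: children DHNS:{A}, O:{G} ∪→ {A,G}; cost 1
[col 3] DH: children D:{C}, H:{T} ∪→ {C,T}; cost 1
[col 3] NS: children N:{A}, S:{C} ∪→ {A,C}; cost 1
[col 3] DHNS: children DH:{C,T}, NS:{A,C} ∩→ {C}; cost 0
[col 3] DHNOS: children DHNS:{C}, O:{G} ∪→ {C,G}; cost 1
[col 4] DH: children D:{C}, H:{G} ∪→ {C,G}; cost 1
[col 4] NS: children N:{A}, S:{T} ∪→ {A,T}; cost 1
[col 4] DHNS: children DH:{C,G}, NS:{A,T} ∪→ {A,C,G,T}; cost 1
[col 4] DHNOS: children DHNS:{A,C,G,T}, O:{C} ∩→ {C}; cost 0
per-site changes: [3, 3, 3, 3, 3]; total = 15

15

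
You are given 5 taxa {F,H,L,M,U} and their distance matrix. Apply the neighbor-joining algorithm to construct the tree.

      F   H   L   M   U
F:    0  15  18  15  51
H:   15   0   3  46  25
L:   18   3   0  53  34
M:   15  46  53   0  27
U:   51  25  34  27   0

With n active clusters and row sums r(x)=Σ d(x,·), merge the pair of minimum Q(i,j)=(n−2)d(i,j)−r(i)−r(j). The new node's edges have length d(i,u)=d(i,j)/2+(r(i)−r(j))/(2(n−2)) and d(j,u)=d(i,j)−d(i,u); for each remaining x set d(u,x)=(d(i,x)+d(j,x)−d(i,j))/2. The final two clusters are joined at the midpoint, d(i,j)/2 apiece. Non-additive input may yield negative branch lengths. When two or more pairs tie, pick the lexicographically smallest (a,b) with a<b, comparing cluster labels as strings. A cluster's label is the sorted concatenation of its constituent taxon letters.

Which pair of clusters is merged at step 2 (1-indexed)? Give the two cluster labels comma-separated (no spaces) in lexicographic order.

1. join M+U (d=27, Q=-197) ⇒ MU; edges |M|=85/6, |U|=77/6
  updated: d(F,MU)=39/2, d(H,MU)=22, d(L,MU)=30
2. join F+MU (d=39/2, Q=-85) ⇒ FMU; edges |F|=5, |MU|=29/2
  updated: d(FMU,H)=35/4, d(FMU,L)=57/4
3. join FMU+H (d=35/4, Q=-26) ⇒ FHMU; edges |FMU|=10, |H|=-5/4
  updated: d(FHMU,L)=17/4
4. join FHMU+L (d=17/4) ⇒ FHLMU; edges |FHMU|=17/8, |L|=17/8
final tree: (((F:5,(M:85/6,U:77/6):29/2):10,H:-5/4):17/8,L:17/8)
total length: 119/2

F,MU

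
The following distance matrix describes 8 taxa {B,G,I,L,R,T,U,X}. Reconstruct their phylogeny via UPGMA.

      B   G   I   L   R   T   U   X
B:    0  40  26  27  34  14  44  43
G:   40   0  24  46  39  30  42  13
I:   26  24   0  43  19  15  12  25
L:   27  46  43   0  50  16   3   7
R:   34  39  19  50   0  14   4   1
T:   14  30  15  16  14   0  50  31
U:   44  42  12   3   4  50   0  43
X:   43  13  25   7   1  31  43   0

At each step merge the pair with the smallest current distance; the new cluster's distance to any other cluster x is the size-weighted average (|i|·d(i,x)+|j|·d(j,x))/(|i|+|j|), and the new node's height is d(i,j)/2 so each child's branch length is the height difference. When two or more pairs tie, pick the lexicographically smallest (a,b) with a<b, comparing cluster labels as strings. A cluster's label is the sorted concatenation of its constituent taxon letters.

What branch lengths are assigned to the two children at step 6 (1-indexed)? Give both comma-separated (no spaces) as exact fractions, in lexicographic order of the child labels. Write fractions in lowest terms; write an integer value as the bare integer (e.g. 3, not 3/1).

151/36,13/9

step 1: merge (R,X) at d=1; branch lengths R→1/2, X→1/2; new cluster RX
  updated: d(B,RX)=77/2, d(G,RX)=26, d(I,RX)=22, d(L,RX)=57/2, d(RX,T)=45/2, d(RX,U)=47/2
step 2: merge (L,U) at d=3; branch lengths L→3/2, U→3/2; new cluster LU
  updated: d(B,LU)=71/2, d(G,LU)=44, d(I,LU)=55/2, d(LU,RX)=26, d(LU,T)=33
step 3: merge (B,T) at d=14; branch lengths B→7, T→7; new cluster BT
  updated: d(BT,G)=35, d(BT,I)=41/2, d(BT,LU)=137/4, d(BT,RX)=61/2
step 4: merge (BT,I) at d=41/2; branch lengths BT→13/4, I→41/4; new cluster BIT
  updated: d(BIT,G)=94/3, d(BIT,LU)=32, d(BIT,RX)=83/3
step 5: merge (G,RX) at d=26; branch lengths G→13, RX→25/2; new cluster GRX
  updated: d(BIT,GRX)=260/9, d(GRX,LU)=32
step 6: merge (BIT,GRX) at d=260/9; branch lengths BIT→151/36, GRX→13/9; new cluster BGIRTX
  updated: d(BGIRTX,LU)=32
step 7: merge (BGIRTX,LU) at d=32; branch lengths BGIRTX→14/9, LU→29/2; new cluster BGILRTUX
final tree: ((((B:7,T:7):13/4,I:41/4):151/36,(G:13,(R:1/2,X:1/2):25/2):13/9):14/9,(L:3/2,U:3/2):29/2)
total length: 2833/36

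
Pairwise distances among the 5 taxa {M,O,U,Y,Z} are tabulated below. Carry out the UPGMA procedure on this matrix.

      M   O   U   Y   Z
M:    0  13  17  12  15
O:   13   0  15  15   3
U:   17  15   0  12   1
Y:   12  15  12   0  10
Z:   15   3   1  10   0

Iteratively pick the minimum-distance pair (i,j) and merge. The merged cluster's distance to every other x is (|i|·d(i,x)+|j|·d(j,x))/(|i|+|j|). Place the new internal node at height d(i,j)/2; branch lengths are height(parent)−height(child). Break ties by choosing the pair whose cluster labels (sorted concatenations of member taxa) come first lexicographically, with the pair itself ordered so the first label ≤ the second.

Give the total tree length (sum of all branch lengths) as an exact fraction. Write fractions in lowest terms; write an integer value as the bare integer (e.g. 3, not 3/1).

iteration 1: select U,Z (d=1); attach at lengths (1/2, 1/2); label the merged cluster UZ
  updated: d(M,UZ)=16, d(O,UZ)=9, d(UZ,Y)=11
iteration 2: select O,UZ (d=9); attach at lengths (9/2, 4); label the merged cluster OUZ
  updated: d(M,OUZ)=15, d(OUZ,Y)=37/3
iteration 3: select M,Y (d=12); attach at lengths (6, 6); label the merged cluster MY
  updated: d(MY,OUZ)=41/3
iteration 4: select MY,OUZ (d=41/3); attach at lengths (5/6, 7/3); label the merged cluster MOUYZ
final tree: ((M:6,Y:6):5/6,(O:9/2,(U:1/2,Z:1/2):4):7/3)
total length: 74/3

74/3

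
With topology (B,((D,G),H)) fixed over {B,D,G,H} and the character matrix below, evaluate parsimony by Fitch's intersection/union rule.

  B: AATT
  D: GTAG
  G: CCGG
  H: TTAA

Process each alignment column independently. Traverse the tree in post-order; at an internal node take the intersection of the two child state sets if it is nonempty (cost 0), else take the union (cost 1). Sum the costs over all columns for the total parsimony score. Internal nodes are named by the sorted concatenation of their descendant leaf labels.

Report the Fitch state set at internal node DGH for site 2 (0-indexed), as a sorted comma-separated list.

A

DG@0: {G} ∪ {C} = {C,G} (union, +1)
DGH@0: {C,G} ∪ {T} = {C,G,T} (union, +1)
BDGH@0: {A} ∪ {C,G,T} = {A,C,G,T} (union, +1)
DG@1: {T} ∪ {C} = {C,T} (union, +1)
DGH@1: {C,T} ∩ {T} = {T} (intersection, +0)
BDGH@1: {A} ∪ {T} = {A,T} (union, +1)
DG@2: {A} ∪ {G} = {A,G} (union, +1)
DGH@2: {A,G} ∩ {A} = {A} (intersection, +0)
BDGH@2: {T} ∪ {A} = {A,T} (union, +1)
DG@3: {G} ∩ {G} = {G} (intersection, +0)
DGH@3: {G} ∪ {A} = {A,G} (union, +1)
BDGH@3: {T} ∪ {A,G} = {A,G,T} (union, +1)
per-site changes: [3, 2, 2, 2]; total = 9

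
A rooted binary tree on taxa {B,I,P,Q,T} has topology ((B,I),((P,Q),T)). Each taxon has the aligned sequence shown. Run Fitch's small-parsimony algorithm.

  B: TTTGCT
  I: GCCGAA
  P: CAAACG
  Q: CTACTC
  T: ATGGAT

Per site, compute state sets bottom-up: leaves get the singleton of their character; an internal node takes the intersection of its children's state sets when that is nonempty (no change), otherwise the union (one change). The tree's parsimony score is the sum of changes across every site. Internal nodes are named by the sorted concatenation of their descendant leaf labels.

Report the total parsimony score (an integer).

site 0, node BI: B={T} ∪ I={G} → {G,T} (+1)
site 0, node PQ: P={C} ∩ Q={C} → {C} (+0)
site 0, node PQT: PQ={C} ∪ T={A} → {A,C} (+1)
site 0, node BIPQT: BI={G,T} ∪ PQT={A,C} → {A,C,G,T} (+1)
site 1, node BI: B={T} ∪ I={C} → {C,T} (+1)
site 1, node PQ: P={A} ∪ Q={T} → {A,T} (+1)
site 1, node PQT: PQ={A,T} ∩ T={T} → {T} (+0)
site 1, node BIPQT: BI={C,T} ∩ PQT={T} → {T} (+0)
site 2, node BI: B={T} ∪ I={C} → {C,T} (+1)
site 2, node PQ: P={A} ∩ Q={A} → {A} (+0)
site 2, node PQT: PQ={A} ∪ T={G} → {A,G} (+1)
site 2, node BIPQT: BI={C,T} ∪ PQT={A,G} → {A,C,G,T} (+1)
site 3, node BI: B={G} ∩ I={G} → {G} (+0)
site 3, node PQ: P={A} ∪ Q={C} → {A,C} (+1)
site 3, node PQT: PQ={A,C} ∪ T={G} → {A,C,G} (+1)
site 3, node BIPQT: BI={G} ∩ PQT={A,C,G} → {G} (+0)
site 4, node BI: B={C} ∪ I={A} → {A,C} (+1)
site 4, node PQ: P={C} ∪ Q={T} → {C,T} (+1)
site 4, node PQT: PQ={C,T} ∪ T={A} → {A,C,T} (+1)
site 4, node BIPQT: BI={A,C} ∩ PQT={A,C,T} → {A,C} (+0)
site 5, node BI: B={T} ∪ I={A} → {A,T} (+1)
site 5, node PQ: P={G} ∪ Q={C} → {C,G} (+1)
site 5, node PQT: PQ={C,G} ∪ T={T} → {C,G,T} (+1)
site 5, node BIPQT: BI={A,T} ∩ PQT={C,G,T} → {T} (+0)
per-site changes: [3, 2, 3, 2, 3, 3]; total = 16

16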